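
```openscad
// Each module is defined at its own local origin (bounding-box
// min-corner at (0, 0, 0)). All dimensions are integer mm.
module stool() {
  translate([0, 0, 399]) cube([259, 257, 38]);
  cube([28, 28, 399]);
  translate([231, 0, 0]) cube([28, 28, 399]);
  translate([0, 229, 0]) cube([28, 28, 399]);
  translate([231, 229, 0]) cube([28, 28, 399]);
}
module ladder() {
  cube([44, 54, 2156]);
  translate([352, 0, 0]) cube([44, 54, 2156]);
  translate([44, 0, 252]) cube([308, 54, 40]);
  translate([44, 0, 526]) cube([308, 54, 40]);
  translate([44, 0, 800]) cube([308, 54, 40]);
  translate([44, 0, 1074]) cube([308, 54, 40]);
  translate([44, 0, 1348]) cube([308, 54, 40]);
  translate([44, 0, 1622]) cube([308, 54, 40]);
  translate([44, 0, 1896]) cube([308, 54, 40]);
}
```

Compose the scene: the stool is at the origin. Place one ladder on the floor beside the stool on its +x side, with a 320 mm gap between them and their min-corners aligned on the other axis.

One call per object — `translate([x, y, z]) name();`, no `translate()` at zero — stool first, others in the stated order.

stool();
translate([579, 0, 0]) ladder();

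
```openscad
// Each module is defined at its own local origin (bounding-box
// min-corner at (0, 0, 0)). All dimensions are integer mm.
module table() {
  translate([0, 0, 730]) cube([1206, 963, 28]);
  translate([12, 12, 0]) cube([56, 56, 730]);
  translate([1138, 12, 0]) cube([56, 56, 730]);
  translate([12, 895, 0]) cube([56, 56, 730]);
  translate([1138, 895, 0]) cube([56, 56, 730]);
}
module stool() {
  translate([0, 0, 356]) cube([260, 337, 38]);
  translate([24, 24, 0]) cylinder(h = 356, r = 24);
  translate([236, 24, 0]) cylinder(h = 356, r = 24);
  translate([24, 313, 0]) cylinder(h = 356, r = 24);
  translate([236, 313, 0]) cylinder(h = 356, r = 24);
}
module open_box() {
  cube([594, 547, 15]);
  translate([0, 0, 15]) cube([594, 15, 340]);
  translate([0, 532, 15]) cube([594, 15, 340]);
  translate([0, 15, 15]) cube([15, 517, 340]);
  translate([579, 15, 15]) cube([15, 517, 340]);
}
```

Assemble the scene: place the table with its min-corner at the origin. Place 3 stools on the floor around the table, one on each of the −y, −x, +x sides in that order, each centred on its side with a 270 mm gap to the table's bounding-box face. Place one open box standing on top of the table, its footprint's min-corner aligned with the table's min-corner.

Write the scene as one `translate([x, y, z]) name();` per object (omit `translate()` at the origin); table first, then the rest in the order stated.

table();
translate([473, -607, 0]) stool();
translate([-530, 313, 0]) stool();
translate([1476, 313, 0]) stool();
translate([0, 0, 758]) open_box();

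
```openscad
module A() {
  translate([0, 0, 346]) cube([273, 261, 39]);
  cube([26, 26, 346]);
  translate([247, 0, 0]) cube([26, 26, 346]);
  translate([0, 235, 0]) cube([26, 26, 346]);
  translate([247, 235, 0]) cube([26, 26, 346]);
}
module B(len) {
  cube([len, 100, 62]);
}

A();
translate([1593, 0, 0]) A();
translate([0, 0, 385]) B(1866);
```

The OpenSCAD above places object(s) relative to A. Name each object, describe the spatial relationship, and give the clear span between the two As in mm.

Second stool starts at x = 1593; first ends at x = 273; clear span = 1593 − 273 = 1320 mm.

A is a stool. B is a beam. A beam spans the tops of two stools. The clear span between the two stools is 1320 mm.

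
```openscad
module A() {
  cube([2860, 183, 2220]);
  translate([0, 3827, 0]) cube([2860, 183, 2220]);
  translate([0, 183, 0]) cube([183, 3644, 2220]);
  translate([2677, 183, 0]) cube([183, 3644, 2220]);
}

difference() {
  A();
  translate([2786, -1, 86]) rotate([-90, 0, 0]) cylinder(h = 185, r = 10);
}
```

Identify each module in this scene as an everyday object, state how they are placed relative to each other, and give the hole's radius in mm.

A is a house frame. The house frame has a circular hole through its front wall. The hole's radius is 10 mm.

The subtracted cylinder has r = 10 mm.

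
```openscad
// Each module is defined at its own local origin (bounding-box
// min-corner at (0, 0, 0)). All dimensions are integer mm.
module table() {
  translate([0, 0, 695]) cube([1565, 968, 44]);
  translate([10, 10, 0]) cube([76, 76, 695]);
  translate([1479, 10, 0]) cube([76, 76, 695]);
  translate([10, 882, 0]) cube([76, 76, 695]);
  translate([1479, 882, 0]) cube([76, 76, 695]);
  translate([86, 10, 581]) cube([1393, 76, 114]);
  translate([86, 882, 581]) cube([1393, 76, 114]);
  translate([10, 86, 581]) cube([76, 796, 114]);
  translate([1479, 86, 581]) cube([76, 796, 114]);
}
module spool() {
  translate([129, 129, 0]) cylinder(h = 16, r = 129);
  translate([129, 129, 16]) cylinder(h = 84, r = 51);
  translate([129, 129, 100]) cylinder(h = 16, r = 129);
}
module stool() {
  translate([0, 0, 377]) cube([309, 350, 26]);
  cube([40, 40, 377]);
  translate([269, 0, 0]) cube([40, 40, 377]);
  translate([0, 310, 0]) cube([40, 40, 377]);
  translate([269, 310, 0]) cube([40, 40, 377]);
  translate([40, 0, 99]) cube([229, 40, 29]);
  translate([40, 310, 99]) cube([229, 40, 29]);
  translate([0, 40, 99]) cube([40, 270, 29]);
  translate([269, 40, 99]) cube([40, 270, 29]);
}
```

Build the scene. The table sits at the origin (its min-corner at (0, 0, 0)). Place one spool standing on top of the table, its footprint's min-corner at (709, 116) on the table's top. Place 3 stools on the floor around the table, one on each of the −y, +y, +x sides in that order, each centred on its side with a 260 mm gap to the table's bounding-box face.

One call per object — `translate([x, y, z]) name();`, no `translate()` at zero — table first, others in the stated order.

table();
translate([709, 116, 739]) spool();
translate([628, -610, 0]) stool();
translate([628, 1228, 0]) stool();
translate([1825, 309, 0]) stool();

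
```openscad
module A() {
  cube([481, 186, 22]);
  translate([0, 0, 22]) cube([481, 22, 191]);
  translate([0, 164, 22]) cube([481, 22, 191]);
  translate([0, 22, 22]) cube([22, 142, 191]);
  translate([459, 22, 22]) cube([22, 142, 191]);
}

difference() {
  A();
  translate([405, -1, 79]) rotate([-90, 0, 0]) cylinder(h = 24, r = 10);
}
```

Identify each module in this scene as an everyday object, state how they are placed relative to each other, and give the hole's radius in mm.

A is an open box. The open box has a circular hole through its front wall. The hole's radius is 10 mm.

The subtracted cylinder has r = 10 mm.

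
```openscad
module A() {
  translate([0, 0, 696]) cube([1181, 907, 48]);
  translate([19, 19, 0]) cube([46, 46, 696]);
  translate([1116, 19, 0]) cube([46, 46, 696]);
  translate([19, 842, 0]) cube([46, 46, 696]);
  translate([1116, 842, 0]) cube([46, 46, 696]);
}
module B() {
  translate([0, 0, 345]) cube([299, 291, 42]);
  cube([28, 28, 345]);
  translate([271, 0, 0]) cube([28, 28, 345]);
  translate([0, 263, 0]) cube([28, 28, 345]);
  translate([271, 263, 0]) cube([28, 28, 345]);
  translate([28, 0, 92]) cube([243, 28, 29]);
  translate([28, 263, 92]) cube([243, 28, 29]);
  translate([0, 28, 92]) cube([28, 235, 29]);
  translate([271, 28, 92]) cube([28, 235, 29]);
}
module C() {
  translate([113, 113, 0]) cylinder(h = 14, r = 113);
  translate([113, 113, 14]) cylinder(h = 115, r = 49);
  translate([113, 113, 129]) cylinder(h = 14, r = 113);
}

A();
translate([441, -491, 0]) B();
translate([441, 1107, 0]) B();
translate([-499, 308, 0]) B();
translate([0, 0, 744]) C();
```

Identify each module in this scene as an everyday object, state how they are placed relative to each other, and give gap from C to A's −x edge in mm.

A is a table. B is a stool. C is a spool. Three stools sit around the table at the −y, +y, −x sides. The spool is on top of the table. The gap from the spool to the table's −x edge is 0 mm.

The spool's min-x is at 0; the table's min-x is 0; gap = 0 mm.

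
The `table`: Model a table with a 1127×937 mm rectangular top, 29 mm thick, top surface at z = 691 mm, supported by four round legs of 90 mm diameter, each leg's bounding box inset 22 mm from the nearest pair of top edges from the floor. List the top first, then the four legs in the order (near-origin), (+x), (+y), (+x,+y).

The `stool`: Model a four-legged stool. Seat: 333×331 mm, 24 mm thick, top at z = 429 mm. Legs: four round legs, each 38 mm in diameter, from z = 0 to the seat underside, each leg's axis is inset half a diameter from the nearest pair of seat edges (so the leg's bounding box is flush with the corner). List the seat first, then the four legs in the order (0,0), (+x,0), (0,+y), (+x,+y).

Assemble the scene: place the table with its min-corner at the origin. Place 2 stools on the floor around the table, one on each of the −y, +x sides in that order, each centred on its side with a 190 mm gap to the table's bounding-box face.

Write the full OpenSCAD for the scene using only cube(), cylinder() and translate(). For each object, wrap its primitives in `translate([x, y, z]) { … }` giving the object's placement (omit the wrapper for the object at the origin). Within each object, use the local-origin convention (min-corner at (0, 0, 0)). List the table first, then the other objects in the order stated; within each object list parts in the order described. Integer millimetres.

translate([0, 0, 662]) cube([1127, 937, 29]);
translate([67, 67, 0]) cylinder(h = 662, r = 45);
translate([1060, 67, 0]) cylinder(h = 662, r = 45);
translate([67, 870, 0]) cylinder(h = 662, r = 45);
translate([1060, 870, 0]) cylinder(h = 662, r = 45);
translate([397, -521, 0]) {
  translate([0, 0, 405]) cube([333, 331, 24]);
  translate([19, 19, 0]) cylinder(h = 405, r = 19);
  translate([314, 19, 0]) cylinder(h = 405, r = 19);
  translate([19, 312, 0]) cylinder(h = 405, r = 19);
  translate([314, 312, 0]) cylinder(h = 405, r = 19);
}
translate([1317, 303, 0]) {
  translate([0, 0, 405]) cube([333, 331, 24]);
  translate([19, 19, 0]) cylinder(h = 405, r = 19);
  translate([314, 19, 0]) cylinder(h = 405, r = 19);
  translate([19, 312, 0]) cylinder(h = 405, r = 19);
  translate([314, 312, 0]) cylinder(h = 405, r = 19);
}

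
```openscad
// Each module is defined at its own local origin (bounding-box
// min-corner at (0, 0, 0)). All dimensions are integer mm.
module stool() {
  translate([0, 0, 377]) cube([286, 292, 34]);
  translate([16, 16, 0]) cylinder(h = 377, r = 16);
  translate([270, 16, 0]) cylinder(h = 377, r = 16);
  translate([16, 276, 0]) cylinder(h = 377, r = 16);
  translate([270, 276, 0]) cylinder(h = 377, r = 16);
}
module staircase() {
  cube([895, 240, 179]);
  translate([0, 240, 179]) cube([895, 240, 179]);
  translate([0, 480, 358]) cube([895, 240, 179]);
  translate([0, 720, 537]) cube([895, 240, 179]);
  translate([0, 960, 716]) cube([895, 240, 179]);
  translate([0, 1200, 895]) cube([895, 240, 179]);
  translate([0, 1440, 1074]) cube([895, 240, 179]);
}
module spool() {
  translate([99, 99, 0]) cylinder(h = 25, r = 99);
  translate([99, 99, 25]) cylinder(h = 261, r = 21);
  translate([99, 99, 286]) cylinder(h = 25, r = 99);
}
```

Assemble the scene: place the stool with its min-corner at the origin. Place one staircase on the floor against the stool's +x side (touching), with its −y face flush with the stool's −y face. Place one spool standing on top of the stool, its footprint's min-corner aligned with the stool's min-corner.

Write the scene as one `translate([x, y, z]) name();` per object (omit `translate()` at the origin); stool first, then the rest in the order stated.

stool();
translate([286, 0, 0]) staircase();
translate([0, 0, 411]) spool();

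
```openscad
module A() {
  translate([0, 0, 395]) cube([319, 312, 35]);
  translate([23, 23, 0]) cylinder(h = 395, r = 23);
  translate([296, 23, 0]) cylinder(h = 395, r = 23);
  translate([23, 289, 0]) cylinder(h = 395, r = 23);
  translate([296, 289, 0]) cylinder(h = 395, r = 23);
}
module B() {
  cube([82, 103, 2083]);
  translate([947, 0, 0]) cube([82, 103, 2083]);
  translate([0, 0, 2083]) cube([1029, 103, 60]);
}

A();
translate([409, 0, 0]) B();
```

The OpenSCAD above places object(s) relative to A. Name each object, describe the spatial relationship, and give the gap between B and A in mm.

The door frame's nearest face is 90 mm from the stool's +x face.

A is a stool. B is a door frame. The door frame is on the floor beside the stool on its +x side. The gap between the door frame and the stool is 90 mm.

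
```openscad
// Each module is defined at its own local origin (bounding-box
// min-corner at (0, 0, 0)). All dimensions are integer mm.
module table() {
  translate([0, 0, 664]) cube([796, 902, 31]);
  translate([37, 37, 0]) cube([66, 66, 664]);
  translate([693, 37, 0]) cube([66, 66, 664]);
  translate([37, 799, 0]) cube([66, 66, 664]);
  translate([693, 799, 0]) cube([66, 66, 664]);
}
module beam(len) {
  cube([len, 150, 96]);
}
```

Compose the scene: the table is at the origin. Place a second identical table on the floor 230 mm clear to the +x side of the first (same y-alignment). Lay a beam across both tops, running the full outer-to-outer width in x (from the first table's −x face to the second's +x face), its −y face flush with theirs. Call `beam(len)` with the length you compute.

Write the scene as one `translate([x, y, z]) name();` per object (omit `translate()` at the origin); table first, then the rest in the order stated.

table();
translate([1026, 0, 0]) table();
translate([0, 0, 695]) beam(1822);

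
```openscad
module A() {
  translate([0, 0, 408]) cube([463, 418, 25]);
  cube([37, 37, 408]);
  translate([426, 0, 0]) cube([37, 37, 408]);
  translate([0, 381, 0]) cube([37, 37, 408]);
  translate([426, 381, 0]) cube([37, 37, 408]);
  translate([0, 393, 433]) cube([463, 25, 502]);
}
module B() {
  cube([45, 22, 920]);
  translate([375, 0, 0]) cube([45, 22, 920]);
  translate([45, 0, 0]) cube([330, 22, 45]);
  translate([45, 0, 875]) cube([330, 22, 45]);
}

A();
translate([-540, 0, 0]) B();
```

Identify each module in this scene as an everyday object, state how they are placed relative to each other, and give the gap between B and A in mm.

The picture frame's nearest face is 120 mm from the chair's −x face.

A is a chair. B is a picture frame. The picture frame is on the floor beside the chair on its −x side. The gap between the picture frame and the chair is 120 mm.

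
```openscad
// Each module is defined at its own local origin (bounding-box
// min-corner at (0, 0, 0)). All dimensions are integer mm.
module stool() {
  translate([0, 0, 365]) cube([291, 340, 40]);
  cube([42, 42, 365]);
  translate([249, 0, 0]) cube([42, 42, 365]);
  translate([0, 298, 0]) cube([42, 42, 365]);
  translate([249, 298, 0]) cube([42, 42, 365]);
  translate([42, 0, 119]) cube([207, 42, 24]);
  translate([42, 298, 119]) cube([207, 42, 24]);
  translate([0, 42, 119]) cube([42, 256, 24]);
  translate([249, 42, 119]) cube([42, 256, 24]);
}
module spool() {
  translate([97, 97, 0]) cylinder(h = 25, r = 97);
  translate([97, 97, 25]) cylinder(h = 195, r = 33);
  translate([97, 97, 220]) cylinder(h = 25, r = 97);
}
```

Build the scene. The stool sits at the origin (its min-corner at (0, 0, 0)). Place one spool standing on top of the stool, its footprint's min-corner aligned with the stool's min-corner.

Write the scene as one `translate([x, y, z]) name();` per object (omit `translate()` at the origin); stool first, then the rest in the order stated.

stool();
translate([0, 0, 405]) spool();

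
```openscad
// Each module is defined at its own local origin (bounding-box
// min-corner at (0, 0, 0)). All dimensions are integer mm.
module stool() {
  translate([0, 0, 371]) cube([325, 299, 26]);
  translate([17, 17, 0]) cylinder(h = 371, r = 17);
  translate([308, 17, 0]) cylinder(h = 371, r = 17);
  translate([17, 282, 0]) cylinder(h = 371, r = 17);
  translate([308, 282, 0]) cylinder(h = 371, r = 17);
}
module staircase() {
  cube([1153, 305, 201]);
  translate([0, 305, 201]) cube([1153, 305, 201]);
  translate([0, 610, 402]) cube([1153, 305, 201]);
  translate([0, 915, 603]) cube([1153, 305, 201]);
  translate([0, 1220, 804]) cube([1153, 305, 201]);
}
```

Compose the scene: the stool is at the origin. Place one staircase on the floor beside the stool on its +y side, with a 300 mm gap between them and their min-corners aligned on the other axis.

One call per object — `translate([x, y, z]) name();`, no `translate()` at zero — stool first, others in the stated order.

stool();
translate([0, 599, 0]) staircase();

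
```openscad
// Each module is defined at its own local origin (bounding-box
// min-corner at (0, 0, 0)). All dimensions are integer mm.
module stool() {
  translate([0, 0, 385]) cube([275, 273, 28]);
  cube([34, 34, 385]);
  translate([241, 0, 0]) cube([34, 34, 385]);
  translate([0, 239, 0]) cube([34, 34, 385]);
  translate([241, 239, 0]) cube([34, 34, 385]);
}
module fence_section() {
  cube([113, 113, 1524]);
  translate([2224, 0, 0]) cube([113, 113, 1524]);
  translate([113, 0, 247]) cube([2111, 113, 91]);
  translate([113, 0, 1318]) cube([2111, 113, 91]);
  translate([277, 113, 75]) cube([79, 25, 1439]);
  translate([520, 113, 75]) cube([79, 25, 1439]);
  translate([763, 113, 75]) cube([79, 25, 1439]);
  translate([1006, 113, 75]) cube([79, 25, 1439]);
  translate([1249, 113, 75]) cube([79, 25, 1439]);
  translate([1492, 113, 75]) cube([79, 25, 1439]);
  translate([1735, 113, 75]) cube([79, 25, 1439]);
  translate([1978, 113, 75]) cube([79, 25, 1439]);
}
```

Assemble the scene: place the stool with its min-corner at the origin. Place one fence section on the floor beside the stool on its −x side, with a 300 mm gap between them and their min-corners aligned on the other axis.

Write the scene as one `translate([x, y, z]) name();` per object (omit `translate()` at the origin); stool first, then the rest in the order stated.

stool();
translate([-2637, 0, 0]) fence_section();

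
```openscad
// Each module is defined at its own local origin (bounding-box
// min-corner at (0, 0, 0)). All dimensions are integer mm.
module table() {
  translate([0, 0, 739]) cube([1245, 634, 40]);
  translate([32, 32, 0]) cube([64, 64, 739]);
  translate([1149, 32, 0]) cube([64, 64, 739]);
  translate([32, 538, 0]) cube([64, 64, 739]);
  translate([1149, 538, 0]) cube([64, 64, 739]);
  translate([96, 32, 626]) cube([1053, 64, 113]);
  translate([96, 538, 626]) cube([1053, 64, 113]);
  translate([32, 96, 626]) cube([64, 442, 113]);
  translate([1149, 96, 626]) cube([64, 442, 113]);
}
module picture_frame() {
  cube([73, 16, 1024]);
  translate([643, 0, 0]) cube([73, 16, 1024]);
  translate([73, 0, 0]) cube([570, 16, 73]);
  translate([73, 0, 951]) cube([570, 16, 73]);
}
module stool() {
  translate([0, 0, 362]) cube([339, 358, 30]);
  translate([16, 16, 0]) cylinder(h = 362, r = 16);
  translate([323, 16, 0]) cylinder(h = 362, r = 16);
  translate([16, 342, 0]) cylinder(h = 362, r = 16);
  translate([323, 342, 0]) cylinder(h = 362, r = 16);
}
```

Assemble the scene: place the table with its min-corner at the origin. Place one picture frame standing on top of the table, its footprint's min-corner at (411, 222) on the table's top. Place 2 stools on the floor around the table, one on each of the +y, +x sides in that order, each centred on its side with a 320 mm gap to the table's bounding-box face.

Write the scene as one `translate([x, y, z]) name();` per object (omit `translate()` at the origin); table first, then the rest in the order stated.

table();
translate([411, 222, 779]) picture_frame();
translate([453, 954, 0]) stool();
translate([1565, 138, 0]) stool();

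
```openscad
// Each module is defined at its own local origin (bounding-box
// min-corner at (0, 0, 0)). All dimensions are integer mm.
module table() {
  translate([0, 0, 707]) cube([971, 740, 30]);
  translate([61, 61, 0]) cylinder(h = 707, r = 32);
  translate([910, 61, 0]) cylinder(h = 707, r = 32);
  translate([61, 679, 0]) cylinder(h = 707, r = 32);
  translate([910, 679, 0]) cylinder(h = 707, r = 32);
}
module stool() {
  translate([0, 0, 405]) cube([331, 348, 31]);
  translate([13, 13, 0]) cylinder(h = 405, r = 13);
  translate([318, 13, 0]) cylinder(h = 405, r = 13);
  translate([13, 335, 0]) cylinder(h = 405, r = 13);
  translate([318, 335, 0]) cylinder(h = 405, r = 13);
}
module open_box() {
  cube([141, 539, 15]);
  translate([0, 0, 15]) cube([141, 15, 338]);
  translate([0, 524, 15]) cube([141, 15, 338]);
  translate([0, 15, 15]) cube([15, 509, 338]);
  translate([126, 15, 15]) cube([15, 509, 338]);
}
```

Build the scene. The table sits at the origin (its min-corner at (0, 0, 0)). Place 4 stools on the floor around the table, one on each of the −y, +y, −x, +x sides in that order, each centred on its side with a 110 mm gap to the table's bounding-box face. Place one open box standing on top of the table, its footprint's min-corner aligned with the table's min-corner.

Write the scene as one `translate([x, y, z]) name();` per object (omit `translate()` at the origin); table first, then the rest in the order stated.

table();
translate([320, -458, 0]) stool();
translate([320, 850, 0]) stool();
translate([-441, 196, 0]) stool();
translate([1081, 196, 0]) stool();
translate([0, 0, 737]) open_box();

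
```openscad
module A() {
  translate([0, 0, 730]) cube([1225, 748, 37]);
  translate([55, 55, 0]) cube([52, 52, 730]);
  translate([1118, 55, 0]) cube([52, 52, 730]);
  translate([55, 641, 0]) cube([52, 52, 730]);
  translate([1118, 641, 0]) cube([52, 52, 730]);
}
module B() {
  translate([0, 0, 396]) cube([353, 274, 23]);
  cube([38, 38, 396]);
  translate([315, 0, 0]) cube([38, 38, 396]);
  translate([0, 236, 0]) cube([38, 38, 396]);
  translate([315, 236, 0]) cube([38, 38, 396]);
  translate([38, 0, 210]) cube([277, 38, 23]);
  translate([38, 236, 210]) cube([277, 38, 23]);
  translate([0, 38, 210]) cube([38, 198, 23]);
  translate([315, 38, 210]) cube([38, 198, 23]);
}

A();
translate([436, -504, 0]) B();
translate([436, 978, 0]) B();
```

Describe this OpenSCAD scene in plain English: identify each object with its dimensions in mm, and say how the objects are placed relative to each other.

A is a table with a 1225×748 mm rectangular top, 37 mm thick, top surface at z = 767 mm, supported by four 52×52 mm square legs, each inset 55 mm from the nearest pair of top edges, running from the floor.

B is a four-legged stool. The seat is 353×274 mm, 23 mm thick, top at z = 419 mm. It stands on four square legs, each 38×38 mm in cross-section, from z = 0 to the seat underside, each flush with a corner of the seat. Four stretchers, 38 mm wide and 23 mm tall, connect adjacent legs with their undersides at z = 210 mm, each running between the inner faces of the legs it joins and aligned with the legs' outer faces on the other axis.

Two stools sit around the table at the −y, +y sides.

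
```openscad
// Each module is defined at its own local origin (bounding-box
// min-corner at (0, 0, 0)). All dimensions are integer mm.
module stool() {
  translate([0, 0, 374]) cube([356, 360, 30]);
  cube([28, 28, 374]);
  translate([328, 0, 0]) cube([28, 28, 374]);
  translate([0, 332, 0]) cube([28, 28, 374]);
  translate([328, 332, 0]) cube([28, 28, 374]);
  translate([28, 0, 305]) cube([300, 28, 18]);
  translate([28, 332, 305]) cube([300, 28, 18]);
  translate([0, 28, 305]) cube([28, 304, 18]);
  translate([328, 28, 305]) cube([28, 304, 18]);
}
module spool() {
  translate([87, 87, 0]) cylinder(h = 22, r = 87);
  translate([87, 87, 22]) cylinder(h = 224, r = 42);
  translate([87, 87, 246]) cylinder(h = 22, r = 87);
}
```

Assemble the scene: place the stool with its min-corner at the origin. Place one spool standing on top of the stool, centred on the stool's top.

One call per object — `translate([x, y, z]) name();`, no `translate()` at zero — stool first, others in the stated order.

stool();
translate([91, 93, 404]) spool();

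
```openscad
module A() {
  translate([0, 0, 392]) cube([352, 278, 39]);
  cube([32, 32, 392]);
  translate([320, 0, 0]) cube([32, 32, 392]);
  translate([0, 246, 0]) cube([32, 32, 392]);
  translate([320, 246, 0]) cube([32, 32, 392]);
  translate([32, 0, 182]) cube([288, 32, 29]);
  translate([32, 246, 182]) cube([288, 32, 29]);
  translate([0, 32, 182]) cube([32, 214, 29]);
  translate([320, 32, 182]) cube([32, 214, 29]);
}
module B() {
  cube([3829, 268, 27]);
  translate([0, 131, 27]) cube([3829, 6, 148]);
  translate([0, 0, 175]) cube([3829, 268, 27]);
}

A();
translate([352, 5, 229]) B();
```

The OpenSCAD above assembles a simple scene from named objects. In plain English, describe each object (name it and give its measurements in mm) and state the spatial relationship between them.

A is a four-legged stool. The seat is 352×278 mm, 39 mm thick, top at z = 431 mm. It stands on four square legs, each 32×32 mm in cross-section, from z = 0 to the seat underside, each flush with a corner of the seat. Four stretchers, 32 mm wide and 29 mm tall, connect adjacent legs with their undersides at z = 182 mm, each running between the inner faces of the legs it joins and aligned with the legs' outer faces on the other axis.

B is an I-beam lying along x, 3829 mm long. Overall section height 202 mm. Two flanges 268 mm wide (y) and 27 mm thick, one on the floor and one at the top; a web 6 mm thick runs between them, centred on the flange width.

The I-beam is beside the stool with their tops flush at z = 431.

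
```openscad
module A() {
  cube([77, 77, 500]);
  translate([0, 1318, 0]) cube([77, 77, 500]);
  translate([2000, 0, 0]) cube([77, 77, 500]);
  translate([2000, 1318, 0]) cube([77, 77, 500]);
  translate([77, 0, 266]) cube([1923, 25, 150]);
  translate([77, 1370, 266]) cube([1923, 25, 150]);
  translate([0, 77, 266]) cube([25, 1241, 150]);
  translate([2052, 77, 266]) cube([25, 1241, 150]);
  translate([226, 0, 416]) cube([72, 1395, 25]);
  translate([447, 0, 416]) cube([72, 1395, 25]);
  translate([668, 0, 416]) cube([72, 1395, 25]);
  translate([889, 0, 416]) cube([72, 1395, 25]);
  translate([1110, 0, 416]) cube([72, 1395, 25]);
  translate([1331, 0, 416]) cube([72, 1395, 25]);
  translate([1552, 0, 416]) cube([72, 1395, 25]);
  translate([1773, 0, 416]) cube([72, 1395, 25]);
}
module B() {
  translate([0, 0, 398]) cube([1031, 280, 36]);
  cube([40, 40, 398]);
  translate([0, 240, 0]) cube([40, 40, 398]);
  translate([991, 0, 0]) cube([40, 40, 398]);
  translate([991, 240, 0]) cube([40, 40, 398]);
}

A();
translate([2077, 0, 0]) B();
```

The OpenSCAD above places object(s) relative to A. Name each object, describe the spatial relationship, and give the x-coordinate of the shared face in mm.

The bed frame's +x face and the bench's −x face are both at x = 2077 mm.

A is a bed frame. B is a bench. The bench is against the bed frame's +x side, with their −y faces flush. The x-coordinate of the shared face is 2077 mm.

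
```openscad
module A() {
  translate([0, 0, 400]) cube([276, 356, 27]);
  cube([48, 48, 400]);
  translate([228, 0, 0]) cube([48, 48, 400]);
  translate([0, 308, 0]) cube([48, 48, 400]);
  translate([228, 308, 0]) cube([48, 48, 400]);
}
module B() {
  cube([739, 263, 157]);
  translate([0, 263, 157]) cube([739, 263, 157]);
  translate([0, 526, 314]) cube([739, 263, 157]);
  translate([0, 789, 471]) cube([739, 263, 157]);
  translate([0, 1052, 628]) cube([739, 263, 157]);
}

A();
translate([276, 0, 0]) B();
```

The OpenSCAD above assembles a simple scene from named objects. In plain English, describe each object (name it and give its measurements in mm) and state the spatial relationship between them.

A is a four-legged stool. The seat is 276×356 mm, 27 mm thick, top at z = 427 mm. It stands on four square legs, each 48×48 mm in cross-section, from z = 0 to the seat underside, each flush with a corner of the seat.

B is a straight staircase of 5 solid steps. Each step is 739 mm wide (x), 263 mm deep (y, the going) and 157 mm tall (the rise). The first step rests on the floor; each subsequent step sits one going further in +y and one rise higher in +z, directly behind and above the previous step with no overlap.

The staircase is against the stool's +x side, with their −y faces flush.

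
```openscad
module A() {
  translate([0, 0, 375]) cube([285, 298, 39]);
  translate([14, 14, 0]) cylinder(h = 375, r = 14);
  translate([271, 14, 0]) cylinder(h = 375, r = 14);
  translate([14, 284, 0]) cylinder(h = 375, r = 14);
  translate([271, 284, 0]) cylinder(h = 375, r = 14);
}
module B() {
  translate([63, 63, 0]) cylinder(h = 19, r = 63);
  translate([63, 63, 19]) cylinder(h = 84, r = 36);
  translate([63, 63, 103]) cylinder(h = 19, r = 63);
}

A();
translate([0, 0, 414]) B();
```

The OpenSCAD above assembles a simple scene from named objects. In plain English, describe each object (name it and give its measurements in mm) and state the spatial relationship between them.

A is a four-legged stool. The seat is 285×298 mm, 39 mm thick, top at z = 414 mm. It stands on four round legs, each 28 mm in diameter, from z = 0 to the seat underside, each leg's axis is inset half a diameter from the nearest pair of seat edges (so the leg's bounding box is flush with the corner).

B is a spool: two coaxial disc flanges of radius 63 mm and thickness 19 mm, joined by a core cylinder of radius 36 mm and height 84 mm. The lower flange rests on z = 0 and the three cylinders share a vertical axis.

The spool is on top of the stool.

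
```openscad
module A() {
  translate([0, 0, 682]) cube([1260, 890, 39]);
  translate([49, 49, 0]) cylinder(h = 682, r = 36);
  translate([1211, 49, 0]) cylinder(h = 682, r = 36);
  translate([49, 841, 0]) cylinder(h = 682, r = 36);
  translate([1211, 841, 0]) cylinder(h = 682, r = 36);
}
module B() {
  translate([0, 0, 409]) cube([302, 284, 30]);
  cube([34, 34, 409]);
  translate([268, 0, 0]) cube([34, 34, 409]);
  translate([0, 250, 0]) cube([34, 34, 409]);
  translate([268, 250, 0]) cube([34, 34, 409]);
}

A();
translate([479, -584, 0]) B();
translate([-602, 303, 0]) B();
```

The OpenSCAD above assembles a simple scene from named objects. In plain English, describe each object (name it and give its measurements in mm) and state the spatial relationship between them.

A is a table: top 1260 mm (x) × 890 mm (y), 39 mm thick, upper face at z = 721 mm, on four round legs of 72 mm diameter, each leg's bounding box inset 13 mm from the nearest pair of top edges, running from z = 0 to the bottom of the top.

B is a simple wooden stool: a rectangular seat 302 mm (x) by 284 mm (y), 30 mm thick, top face at z = 439 mm, on four square legs, each 34×34 mm in cross-section. The legs rest on z = 0, each flush with a corner of the seat.

Two stools sit around the table at the −y, −x sides.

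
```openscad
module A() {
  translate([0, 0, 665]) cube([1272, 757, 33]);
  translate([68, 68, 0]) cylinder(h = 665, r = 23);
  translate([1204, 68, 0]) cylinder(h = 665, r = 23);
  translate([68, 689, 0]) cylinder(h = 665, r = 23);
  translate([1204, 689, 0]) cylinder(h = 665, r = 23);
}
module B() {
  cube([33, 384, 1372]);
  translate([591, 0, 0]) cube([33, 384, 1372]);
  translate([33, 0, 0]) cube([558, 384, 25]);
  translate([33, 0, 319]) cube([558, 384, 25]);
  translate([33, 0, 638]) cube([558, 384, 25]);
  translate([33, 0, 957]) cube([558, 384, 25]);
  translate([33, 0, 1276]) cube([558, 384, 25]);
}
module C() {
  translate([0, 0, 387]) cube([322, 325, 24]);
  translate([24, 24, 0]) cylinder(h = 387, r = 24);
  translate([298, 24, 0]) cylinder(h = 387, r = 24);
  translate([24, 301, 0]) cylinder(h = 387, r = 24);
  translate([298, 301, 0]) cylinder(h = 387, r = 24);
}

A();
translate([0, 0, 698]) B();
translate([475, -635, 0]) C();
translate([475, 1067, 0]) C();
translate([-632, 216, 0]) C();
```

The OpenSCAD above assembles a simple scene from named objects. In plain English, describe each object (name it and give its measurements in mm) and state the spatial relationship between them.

A is a table with a 1272×757 mm rectangular top, 33 mm thick, top surface at z = 698 mm, supported by four round legs of 46 mm diameter, each leg's bounding box inset 45 mm from the nearest pair of top edges, running from the floor.

B is a bookshelf 624 mm wide overall, 384 mm deep and 1372 mm tall. The two sides are 33 mm thick vertical panels. 5 horizontal shelves of 25 mm thickness span between the inner faces of the sides; the lowest shelf sits on the floor and shelves are stacked with a clear vertical gap of 294 mm between each pair.

C is a four-legged stool. The seat is 322×325 mm, 24 mm thick, top at z = 411 mm. It stands on four round legs, each 48 mm in diameter, from z = 0 to the seat underside, each leg's axis is inset half a diameter from the nearest pair of seat edges (so the leg's bounding box is flush with the corner).

The bookshelf is on top of the table. Three stools sit around the table at the −y, +y, −x sides.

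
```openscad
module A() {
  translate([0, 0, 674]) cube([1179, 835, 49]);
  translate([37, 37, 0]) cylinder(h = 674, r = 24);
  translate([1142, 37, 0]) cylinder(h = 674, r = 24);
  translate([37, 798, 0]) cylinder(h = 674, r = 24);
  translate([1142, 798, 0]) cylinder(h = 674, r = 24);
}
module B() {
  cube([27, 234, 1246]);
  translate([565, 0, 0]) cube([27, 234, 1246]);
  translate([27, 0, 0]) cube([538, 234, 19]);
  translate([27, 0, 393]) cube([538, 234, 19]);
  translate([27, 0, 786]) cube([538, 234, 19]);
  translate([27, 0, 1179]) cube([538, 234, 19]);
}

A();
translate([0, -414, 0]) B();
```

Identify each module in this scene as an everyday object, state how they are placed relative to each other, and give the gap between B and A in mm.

The bookshelf's nearest face is 180 mm from the table's −y face.

A is a table. B is a bookshelf. The bookshelf is on the floor beside the table on its −y side. The gap between the bookshelf and the table is 180 mm.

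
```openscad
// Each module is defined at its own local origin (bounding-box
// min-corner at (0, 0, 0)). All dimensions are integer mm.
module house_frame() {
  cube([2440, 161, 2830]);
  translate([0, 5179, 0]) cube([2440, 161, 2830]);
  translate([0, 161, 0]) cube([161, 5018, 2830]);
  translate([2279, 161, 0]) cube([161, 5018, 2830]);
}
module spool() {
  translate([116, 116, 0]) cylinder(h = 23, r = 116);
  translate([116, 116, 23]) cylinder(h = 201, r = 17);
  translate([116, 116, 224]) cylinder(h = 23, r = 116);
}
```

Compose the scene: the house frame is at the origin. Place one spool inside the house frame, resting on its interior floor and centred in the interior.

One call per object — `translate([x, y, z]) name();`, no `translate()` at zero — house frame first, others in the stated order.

house_frame();
translate([1104, 2554, 0]) spool();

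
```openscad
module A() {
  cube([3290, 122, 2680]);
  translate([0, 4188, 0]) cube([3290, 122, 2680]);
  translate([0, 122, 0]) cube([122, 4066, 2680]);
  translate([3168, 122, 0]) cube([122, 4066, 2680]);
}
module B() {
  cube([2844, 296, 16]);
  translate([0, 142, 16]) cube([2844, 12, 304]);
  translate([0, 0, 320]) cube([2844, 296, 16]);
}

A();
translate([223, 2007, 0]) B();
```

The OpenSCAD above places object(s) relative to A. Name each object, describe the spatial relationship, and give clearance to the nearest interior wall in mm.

Clearances: x = 101, y = 1885; minimum 101 mm.

A is a house frame. B is an I-beam. The I-beam sits inside the house frame, centred. The clearance to the nearest interior wall is 101 mm.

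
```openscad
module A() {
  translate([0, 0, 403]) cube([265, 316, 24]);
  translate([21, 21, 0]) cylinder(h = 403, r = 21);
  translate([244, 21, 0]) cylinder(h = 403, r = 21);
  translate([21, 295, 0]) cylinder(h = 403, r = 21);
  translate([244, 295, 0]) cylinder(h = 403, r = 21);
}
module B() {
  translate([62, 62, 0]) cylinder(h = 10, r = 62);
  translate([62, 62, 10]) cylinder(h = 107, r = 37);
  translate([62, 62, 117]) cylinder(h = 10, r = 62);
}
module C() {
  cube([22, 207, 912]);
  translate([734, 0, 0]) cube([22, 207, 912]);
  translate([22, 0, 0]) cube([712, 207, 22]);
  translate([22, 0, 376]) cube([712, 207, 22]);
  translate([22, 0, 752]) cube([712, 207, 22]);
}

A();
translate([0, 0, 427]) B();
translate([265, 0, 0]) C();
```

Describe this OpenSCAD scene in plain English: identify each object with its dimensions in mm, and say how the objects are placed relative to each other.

A is a four-legged stool. The seat is 265×316 mm, 24 mm thick, top at z = 427 mm. It stands on four round legs, each 42 mm in diameter, from z = 0 to the seat underside, each leg's axis is inset half a diameter from the nearest pair of seat edges (so the leg's bounding box is flush with the corner).

B is a spool: two coaxial disc flanges of radius 62 mm and thickness 10 mm, joined by a core cylinder of radius 37 mm and height 107 mm. The lower flange rests on z = 0 and the three cylinders share a vertical axis.

C is a bookshelf 756 mm wide overall, 207 mm deep and 912 mm tall. The two sides are 22 mm thick vertical panels. 3 horizontal shelves of 22 mm thickness span between the inner faces of the sides; the lowest shelf sits on the floor and shelves are stacked with a clear vertical gap of 354 mm between each pair.

The spool is on top of the stool. The bookshelf is against the stool's +x side, with their −y faces flush.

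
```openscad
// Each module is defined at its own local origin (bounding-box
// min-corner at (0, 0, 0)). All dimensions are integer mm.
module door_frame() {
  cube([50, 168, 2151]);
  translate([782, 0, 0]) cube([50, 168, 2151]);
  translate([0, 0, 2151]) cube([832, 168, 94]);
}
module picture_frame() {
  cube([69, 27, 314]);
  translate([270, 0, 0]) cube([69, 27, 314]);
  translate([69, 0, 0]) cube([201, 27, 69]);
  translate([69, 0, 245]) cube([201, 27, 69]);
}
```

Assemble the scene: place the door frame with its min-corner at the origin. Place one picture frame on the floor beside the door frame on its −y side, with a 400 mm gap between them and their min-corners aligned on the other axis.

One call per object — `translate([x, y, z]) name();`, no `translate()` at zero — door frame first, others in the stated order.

door_frame();
translate([0, -427, 0]) picture_frame();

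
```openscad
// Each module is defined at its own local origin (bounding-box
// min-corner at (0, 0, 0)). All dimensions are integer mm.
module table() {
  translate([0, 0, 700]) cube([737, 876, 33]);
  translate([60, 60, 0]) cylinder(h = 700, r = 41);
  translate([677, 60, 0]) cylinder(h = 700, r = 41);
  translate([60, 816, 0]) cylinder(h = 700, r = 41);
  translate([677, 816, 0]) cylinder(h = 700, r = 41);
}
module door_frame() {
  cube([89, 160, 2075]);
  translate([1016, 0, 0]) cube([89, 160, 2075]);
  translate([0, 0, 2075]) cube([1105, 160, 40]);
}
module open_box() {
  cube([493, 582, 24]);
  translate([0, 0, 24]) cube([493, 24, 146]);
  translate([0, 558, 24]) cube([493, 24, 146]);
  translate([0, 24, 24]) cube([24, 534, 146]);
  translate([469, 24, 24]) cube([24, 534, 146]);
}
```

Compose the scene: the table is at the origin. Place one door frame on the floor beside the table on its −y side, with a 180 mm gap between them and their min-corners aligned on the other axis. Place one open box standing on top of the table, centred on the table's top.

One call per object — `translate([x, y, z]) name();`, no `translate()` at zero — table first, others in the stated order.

table();
translate([0, -340, 0]) door_frame();
translate([122, 147, 733]) open_box();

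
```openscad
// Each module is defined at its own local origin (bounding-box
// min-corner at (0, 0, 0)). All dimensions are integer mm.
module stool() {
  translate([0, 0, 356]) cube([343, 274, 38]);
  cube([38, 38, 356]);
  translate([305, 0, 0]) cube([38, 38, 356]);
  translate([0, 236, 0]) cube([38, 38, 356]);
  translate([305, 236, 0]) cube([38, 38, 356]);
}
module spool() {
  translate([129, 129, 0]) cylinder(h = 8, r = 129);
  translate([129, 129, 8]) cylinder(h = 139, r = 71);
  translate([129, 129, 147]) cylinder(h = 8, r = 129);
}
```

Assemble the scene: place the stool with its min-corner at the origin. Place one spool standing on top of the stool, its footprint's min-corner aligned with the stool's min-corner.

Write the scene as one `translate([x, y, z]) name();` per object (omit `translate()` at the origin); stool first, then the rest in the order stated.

stool();
translate([0, 0, 394]) spool();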